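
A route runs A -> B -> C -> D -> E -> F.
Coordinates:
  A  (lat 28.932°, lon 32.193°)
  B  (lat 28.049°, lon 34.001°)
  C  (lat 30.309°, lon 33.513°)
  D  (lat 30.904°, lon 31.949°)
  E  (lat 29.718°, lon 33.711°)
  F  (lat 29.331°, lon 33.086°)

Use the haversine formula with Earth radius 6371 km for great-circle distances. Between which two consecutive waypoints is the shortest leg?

Leg distances:
A→B: 202.1 km
B→C: 255.7 km
C→D: 163.6 km
D→E: 214.5 km
E→F: 74.2 km
The shortest leg is E–F at 74.2 km.

E–F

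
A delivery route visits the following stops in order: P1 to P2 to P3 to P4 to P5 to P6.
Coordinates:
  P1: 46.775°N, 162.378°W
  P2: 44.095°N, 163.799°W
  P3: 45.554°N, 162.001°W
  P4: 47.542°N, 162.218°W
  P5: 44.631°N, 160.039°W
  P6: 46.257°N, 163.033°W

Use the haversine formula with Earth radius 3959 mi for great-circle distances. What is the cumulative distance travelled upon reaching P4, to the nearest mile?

Leg distances:
P1→P2: 197.6 mi  (cumulative 197.6 mi)
P2→P3: 133.9 mi  (cumulative 331.5 mi)
P3→P4: 137.8 mi  (cumulative 469.2 mi)
Cumulative distance at P4 ≈ 469 mi.

469 mi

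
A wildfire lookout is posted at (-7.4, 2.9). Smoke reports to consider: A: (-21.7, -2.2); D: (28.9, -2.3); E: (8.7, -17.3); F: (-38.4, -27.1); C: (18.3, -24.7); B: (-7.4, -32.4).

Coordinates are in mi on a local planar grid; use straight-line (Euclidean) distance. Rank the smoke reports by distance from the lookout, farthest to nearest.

Distance from the lookout at (-7.4, 2.9) to each:
F (-38.4, -27.1): 43.1 mi
C (18.3, -24.7): 37.7 mi
D (28.9, -2.3): 36.7 mi
B (-7.4, -32.4): 35.3 mi
E (8.7, -17.3): 25.8 mi
A (-21.7, -2.2): 15.2 mi

F, C, D, B, E, A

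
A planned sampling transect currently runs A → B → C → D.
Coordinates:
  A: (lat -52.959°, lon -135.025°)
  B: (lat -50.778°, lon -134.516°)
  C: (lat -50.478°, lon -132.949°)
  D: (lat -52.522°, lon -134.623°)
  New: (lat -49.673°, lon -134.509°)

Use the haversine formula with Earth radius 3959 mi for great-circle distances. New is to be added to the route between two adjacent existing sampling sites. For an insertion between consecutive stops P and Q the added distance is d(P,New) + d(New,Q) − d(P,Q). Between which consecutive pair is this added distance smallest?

Added distance for inserting New between each consecutive pair:
A–B: 152.2 mi
B–C: 93.4 mi
C–D: 127.2 mi
Smallest added distance is 93.4 mi, inserting between B and C.

between B and C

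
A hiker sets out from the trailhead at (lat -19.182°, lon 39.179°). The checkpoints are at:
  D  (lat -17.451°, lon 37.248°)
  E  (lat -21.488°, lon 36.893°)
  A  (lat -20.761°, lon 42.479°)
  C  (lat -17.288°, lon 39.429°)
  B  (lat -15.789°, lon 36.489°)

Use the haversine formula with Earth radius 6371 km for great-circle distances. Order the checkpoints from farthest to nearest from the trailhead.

B, A, E, D, C

Computing each great-circle distance from (lat -19.182°, lon 39.179°):
B (lat -15.789°, lon 36.489°): 473.0 km
A (lat -20.761°, lon 42.479°): 387.0 km
E (lat -21.488°, lon 36.893°): 350.1 km
D (lat -17.451°, lon 37.248°): 280.3 km
C (lat -17.288°, lon 39.429°): 212.3 km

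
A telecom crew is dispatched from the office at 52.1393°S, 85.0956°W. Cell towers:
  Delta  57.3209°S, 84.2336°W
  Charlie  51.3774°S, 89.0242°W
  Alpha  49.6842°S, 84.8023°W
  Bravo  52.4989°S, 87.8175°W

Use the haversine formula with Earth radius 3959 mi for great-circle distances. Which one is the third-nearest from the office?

Charlie

Distances from the office (52.1393°S, 85.0956°W):
Bravo: 117.6 mi
Alpha: 170.1 mi
Charlie: 176.1 mi
Delta: 359.7 mi
The third-nearest is Charlie at 176.1 mi.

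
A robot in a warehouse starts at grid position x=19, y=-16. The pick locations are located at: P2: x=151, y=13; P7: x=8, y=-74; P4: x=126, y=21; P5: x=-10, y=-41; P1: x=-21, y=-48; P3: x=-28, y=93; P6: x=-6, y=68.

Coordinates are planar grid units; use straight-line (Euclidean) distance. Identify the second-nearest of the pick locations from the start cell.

P1

Distances from the start cell (x=19, y=-16):
P5: 38.3
P1: 51.2
P7: 59.0
P6: 87.6
P4: 113.2
P3: 118.7
P2: 135.1
The second-nearest is P1 at 51.2.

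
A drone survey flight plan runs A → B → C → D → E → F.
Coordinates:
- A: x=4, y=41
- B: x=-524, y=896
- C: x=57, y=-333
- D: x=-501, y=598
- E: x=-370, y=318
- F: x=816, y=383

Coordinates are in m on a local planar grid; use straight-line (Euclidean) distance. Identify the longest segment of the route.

B–C

Leg distances:
A→B: 1004.9 m
B→C: 1359.4 m
C→D: 1085.4 m
D→E: 309.1 m
E→F: 1187.8 m
The longest leg is B–C at 1359.4 m.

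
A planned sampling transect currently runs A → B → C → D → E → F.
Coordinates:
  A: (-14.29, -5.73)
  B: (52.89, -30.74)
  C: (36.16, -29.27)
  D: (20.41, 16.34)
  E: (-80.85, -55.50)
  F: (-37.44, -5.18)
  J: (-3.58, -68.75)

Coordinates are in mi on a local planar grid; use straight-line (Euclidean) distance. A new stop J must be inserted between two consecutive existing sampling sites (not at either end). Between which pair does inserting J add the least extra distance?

between D and E

Added distance for inserting J between each consecutive pair:
A–B: 60.3 mi
B–C: 107.3 mi
C–D: 96.2 mi
D–E: 42.6 mi
E–F: 84.0 mi
Smallest added distance is 42.6 mi, inserting between D and E.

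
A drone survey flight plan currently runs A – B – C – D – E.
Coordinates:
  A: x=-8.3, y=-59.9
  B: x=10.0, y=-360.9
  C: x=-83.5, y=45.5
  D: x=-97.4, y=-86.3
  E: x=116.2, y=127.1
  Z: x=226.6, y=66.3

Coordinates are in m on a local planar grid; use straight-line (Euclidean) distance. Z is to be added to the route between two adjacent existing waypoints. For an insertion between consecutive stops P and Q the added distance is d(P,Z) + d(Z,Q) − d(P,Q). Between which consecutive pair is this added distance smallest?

Added distance for inserting Z between each consecutive pair:
A–B: 444.1 m
B–C: 372.8 m
C–D: 536.4 m
D–E: 182.2 m
Smallest added distance is 182.2 m, inserting between D and E.

between D and E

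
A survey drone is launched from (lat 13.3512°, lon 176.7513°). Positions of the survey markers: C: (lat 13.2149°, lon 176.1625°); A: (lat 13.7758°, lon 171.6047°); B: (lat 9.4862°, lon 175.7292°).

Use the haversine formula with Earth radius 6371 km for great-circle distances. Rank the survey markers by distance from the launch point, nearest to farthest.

C, B, A

Distance from the launch point at (lat 13.3512°, lon 176.7513°) to each:
C (lat 13.2149°, lon 176.1625°): 65.5 km
B (lat 9.4862°, lon 175.7292°): 444.0 km
A (lat 13.7758°, lon 171.6047°): 558.3 km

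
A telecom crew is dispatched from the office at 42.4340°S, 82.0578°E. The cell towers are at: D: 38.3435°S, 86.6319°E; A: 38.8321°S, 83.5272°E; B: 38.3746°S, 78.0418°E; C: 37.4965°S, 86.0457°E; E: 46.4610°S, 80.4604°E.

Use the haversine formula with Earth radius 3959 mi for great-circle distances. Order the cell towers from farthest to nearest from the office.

Computing each great-circle distance from 42.4340°S, 82.0578°E:
C 37.4965°S, 86.0457°E: 401.1 mi
D 38.3435°S, 86.6319°E: 371.1 mi
B 38.3746°S, 78.0418°E: 351.1 mi
E 46.4610°S, 80.4604°E: 289.2 mi
A 38.8321°S, 83.5272°E: 260.5 mi

C, D, B, E, A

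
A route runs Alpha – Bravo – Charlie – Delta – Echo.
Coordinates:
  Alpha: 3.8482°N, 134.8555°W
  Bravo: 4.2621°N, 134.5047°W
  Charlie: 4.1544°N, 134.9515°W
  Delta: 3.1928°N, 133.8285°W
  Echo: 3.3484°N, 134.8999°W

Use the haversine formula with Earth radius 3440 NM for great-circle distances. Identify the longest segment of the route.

Charlie–Delta

Leg distances:
Alpha→Bravo: 32.5 NM
Bravo→Charlie: 27.5 NM
Charlie→Delta: 88.7 NM
Delta→Echo: 64.9 NM
The longest leg is Charlie–Delta at 88.7 NM.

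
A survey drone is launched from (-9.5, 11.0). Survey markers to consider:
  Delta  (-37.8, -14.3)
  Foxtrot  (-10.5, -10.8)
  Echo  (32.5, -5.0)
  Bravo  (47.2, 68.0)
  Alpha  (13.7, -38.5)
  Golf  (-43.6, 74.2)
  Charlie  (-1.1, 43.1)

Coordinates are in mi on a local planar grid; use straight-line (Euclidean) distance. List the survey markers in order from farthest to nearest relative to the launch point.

Computing each straight-line distance from (-9.5, 11.0):
Bravo (47.2, 68.0): 80.4 mi
Golf (-43.6, 74.2): 71.8 mi
Alpha (13.7, -38.5): 54.7 mi
Echo (32.5, -5.0): 44.9 mi
Delta (-37.8, -14.3): 38.0 mi
Charlie (-1.1, 43.1): 33.2 mi
Foxtrot (-10.5, -10.8): 21.8 mi

Bravo, Golf, Alpha, Echo, Delta, Charlie, Foxtrot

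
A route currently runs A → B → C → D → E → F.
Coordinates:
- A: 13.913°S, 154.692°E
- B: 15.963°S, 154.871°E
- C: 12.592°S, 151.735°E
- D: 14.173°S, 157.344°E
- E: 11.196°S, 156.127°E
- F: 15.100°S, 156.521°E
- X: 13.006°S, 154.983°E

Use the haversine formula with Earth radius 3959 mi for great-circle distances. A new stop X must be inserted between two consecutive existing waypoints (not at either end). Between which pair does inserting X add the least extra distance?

between C and D

Added distance for inserting X between each consecutive pair:
A–B: 128.0 mi
B–C: 111.6 mi
C–D: 6.1 mi
D–E: 103.5 mi
E–F: 53.6 mi
Smallest added distance is 6.1 mi, inserting between C and D.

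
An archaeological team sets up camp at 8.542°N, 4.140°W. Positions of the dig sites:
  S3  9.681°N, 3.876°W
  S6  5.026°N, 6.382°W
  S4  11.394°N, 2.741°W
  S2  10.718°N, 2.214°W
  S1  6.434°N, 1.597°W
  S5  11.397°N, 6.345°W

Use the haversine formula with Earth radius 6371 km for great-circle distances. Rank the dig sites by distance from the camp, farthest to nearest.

S6, S5, S1, S4, S2, S3

Distance from the camp at 8.542°N, 4.140°W to each:
S6 5.026°N, 6.382°W: 462.7 km
S5 11.397°N, 6.345°W: 398.9 km
S1 6.434°N, 1.597°W: 365.4 km
S4 11.394°N, 2.741°W: 352.2 km
S2 10.718°N, 2.214°W: 321.1 km
S3 9.681°N, 3.876°W: 129.9 km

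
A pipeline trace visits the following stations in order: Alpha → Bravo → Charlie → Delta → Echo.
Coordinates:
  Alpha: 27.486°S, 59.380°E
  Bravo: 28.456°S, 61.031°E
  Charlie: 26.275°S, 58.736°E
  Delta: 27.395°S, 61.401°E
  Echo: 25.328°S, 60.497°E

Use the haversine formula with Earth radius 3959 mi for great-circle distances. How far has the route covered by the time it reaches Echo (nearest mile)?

662 mi

Leg distances:
Alpha→Bravo: 121.0 mi  (cumulative 121.0 mi)
Bravo→Charlie: 206.3 mi  (cumulative 327.3 mi)
Charlie→Delta: 181.6 mi  (cumulative 508.9 mi)
Delta→Echo: 153.4 mi  (cumulative 662.3 mi)
Cumulative distance at Echo ≈ 662 mi.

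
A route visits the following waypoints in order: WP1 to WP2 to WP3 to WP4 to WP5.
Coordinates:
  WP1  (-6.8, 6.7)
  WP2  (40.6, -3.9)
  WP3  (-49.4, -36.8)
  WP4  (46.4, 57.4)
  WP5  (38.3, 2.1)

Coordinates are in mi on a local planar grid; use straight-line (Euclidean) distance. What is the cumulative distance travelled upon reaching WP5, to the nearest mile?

335 mi

Leg distances:
WP1→WP2: 48.6 mi  (cumulative 48.6 mi)
WP2→WP3: 95.8 mi  (cumulative 144.4 mi)
WP3→WP4: 134.4 mi  (cumulative 278.8 mi)
WP4→WP5: 55.9 mi  (cumulative 334.6 mi)
Cumulative distance at WP5 ≈ 335 mi.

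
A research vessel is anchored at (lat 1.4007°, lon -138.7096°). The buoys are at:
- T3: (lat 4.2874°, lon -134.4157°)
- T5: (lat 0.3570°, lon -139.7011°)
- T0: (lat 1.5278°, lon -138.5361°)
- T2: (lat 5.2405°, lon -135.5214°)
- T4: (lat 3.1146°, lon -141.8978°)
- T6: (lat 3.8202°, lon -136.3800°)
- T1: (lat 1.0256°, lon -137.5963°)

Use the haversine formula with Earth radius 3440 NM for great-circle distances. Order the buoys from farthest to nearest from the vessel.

Distances from the vessel:
T3 (lat 4.2874°, lon -134.4157°): 310.4 NM
T2 (lat 5.2405°, lon -135.5214°): 299.4 NM
T4 (lat 3.1146°, lon -141.8978°): 217.2 NM
T6 (lat 3.8202°, lon -136.3800°): 201.5 NM
T5 (lat 0.3570°, lon -139.7011°): 86.4 NM
T1 (lat 1.0256°, lon -137.5963°): 70.5 NM
T0 (lat 1.5278°, lon -138.5361°): 12.9 NM

T3, T2, T4, T6, T5, T1, T0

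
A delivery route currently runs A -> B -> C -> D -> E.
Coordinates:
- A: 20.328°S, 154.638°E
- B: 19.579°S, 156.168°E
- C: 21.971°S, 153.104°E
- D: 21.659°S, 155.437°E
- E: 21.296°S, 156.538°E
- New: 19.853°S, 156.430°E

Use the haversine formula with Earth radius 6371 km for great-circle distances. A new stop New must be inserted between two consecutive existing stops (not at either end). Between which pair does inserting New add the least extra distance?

between B and C

Added distance for inserting New between each consecutive pair:
A–B: 55.1 km
B–C: 44.1 km
C–D: 400.6 km
D–E: 265.8 km
Smallest added distance is 44.1 km, inserting between B and C.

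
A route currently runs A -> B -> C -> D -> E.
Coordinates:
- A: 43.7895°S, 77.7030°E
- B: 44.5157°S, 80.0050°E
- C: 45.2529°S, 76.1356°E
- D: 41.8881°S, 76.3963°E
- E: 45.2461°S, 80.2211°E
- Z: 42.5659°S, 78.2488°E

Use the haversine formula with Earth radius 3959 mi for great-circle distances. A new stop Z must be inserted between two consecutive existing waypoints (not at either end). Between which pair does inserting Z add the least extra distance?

between D and E

Added distance for inserting Z between each consecutive pair:
A–B: 125.1 mi
B–C: 178.1 mi
C–D: 86.2 mi
D–E: 14.6 mi
Smallest added distance is 14.6 mi, inserting between D and E.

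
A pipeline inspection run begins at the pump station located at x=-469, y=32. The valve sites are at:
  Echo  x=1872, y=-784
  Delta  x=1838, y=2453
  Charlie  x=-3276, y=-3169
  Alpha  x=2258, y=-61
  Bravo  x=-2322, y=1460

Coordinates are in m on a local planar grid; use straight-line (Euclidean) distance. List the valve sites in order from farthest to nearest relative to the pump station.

Distances from the pump station:
Charlie x=-3276, y=-3169: 4257.4 m
Delta x=1838, y=2453: 3344.2 m
Alpha x=2258, y=-61: 2728.6 m
Echo x=1872, y=-784: 2479.1 m
Bravo x=-2322, y=1460: 2339.4 m

Charlie, Delta, Alpha, Echo, Bravo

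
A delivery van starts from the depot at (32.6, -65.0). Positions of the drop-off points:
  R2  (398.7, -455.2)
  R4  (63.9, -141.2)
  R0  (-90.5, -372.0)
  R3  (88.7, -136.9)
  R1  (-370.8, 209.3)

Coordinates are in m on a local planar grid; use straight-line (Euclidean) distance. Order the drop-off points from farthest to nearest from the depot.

Distance from the depot at (32.6, -65.0) to each:
R2 (398.7, -455.2): 535.1 m
R1 (-370.8, 209.3): 487.8 m
R0 (-90.5, -372.0): 330.8 m
R3 (88.7, -136.9): 91.2 m
R4 (63.9, -141.2): 82.4 m

R2, R1, R0, R3, R4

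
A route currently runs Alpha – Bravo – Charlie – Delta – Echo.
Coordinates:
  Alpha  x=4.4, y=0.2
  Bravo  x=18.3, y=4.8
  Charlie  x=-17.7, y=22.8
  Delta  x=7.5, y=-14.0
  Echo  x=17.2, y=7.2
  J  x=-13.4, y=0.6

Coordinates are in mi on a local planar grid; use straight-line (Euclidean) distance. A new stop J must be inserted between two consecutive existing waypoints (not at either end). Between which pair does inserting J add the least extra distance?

Added distance for inserting J between each consecutive pair:
Alpha–Bravo: 35.1 mi
Bravo–Charlie: 14.3 mi
Charlie–Delta: 3.5 mi
Delta–Echo: 33.5 mi
Smallest added distance is 3.5 mi, inserting between Charlie and Delta.

between Charlie and Delta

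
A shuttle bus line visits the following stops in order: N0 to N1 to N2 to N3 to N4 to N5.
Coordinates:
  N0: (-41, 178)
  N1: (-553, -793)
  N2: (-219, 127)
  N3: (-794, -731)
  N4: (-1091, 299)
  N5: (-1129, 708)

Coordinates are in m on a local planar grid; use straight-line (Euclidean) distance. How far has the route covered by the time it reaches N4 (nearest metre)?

Leg distances:
N0→N1: 1097.7 m  (cumulative 1097.7 m)
N1→N2: 978.8 m  (cumulative 2076.5 m)
N2→N3: 1032.9 m  (cumulative 3109.3 m)
N3→N4: 1072.0 m  (cumulative 4181.3 m)
Cumulative distance at N4 ≈ 4181 m.

4181 m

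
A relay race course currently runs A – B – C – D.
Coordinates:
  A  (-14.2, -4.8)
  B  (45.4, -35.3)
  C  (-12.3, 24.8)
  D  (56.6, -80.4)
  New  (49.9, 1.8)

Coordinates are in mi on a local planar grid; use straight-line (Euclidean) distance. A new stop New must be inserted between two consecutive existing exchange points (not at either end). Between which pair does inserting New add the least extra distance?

Added distance for inserting New between each consecutive pair:
A–B: 34.9 mi
B–C: 20.4 mi
C–D: 23.0 mi
Smallest added distance is 20.4 mi, inserting between B and C.

between B and C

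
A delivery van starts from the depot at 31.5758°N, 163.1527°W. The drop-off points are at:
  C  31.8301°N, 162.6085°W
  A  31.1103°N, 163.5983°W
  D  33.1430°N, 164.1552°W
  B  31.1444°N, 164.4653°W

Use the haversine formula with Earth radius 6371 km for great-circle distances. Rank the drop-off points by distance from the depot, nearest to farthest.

Distances from the depot:
C 31.8301°N, 162.6085°W: 58.7 km
A 31.1103°N, 163.5983°W: 66.9 km
B 31.1444°N, 164.4653°W: 133.5 km
D 33.1430°N, 164.1552°W: 198.1 km

C, A, B, D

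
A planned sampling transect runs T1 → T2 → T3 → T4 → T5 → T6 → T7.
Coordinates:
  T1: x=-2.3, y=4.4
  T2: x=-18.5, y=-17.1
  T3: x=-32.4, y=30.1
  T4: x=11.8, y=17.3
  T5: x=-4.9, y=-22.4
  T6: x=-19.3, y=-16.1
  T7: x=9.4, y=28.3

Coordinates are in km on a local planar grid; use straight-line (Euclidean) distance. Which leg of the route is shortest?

Leg distances:
T1→T2: 26.9 km
T2→T3: 49.2 km
T3→T4: 46.0 km
T4→T5: 43.1 km
T5→T6: 15.7 km
T6→T7: 52.9 km
The shortest leg is T5–T6 at 15.7 km.

T5–T6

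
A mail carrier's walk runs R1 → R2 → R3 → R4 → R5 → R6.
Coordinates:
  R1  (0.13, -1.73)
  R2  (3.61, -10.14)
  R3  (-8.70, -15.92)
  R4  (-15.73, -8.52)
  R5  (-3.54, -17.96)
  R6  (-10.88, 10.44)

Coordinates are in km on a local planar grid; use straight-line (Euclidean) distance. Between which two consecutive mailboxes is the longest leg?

R5–R6

Leg distances:
R1→R2: 9.1 km
R2→R3: 13.6 km
R3→R4: 10.2 km
R4→R5: 15.4 km
R5→R6: 29.3 km
The longest leg is R5–R6 at 29.3 km.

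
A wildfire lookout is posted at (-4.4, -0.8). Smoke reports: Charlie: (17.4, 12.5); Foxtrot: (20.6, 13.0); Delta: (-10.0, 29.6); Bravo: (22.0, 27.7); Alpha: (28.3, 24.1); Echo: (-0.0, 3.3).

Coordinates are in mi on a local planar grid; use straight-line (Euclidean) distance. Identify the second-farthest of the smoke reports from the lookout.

Bravo

Distance to each, sorted:
Alpha: 41.1 mi
Bravo: 38.8 mi
Delta: 30.9 mi
Foxtrot: 28.6 mi
Charlie: 25.5 mi
Echo: 6.0 mi
The second-farthest is Bravo at 38.8 mi.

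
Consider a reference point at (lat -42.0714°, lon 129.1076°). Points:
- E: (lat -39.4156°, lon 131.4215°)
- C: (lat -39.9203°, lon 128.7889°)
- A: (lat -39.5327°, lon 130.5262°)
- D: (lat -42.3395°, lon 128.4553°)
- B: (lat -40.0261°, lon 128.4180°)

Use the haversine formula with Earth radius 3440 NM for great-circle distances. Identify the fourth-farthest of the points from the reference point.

B

Distance to each, sorted:
E: 191.0 NM
A: 165.5 NM
C: 130.0 NM
B: 126.7 NM
D: 33.2 NM
The fourth-farthest is B at 126.7 NM.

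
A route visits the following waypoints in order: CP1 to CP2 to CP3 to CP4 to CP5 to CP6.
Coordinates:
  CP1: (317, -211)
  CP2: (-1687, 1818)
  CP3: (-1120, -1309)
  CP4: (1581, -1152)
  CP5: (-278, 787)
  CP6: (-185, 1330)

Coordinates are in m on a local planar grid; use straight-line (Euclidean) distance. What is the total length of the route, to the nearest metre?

Leg distances:
CP1→CP2: 2851.8 m  (cumulative 2851.8 m)
CP2→CP3: 3178.0 m  (cumulative 6029.8 m)
CP3→CP4: 2705.6 m  (cumulative 8735.4 m)
CP4→CP5: 2686.2 m  (cumulative 11421.6 m)
CP5→CP6: 550.9 m  (cumulative 11972.5 m)
Total route length ≈ 11972 m.

11972 m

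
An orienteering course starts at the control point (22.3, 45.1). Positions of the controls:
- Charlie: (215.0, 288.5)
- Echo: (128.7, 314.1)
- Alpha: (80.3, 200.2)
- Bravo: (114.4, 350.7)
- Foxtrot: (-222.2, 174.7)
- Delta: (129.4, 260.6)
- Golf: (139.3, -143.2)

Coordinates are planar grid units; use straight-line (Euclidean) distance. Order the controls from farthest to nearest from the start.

Distances from the start:
Bravo (114.4, 350.7): 319.2
Charlie (215.0, 288.5): 310.4
Echo (128.7, 314.1): 289.3
Foxtrot (-222.2, 174.7): 276.7
Delta (129.4, 260.6): 240.6
Golf (139.3, -143.2): 221.7
Alpha (80.3, 200.2): 165.6

Bravo, Charlie, Echo, Foxtrot, Delta, Golf, Alpha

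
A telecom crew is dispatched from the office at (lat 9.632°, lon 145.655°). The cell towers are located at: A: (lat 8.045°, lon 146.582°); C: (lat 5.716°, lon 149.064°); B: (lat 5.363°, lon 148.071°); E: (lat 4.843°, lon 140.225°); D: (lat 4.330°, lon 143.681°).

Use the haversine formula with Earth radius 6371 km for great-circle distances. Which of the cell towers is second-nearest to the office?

B

Distance to each, sorted:
A: 203.7 km
B: 544.3 km
C: 575.0 km
D: 628.5 km
E: 801.3 km
The second-nearest is B at 544.3 km.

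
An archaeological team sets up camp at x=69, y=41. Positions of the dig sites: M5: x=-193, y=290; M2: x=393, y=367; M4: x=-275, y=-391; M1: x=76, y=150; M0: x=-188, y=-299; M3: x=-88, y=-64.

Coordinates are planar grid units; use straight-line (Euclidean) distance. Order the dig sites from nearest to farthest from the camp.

M1, M3, M5, M0, M2, M4

Computing each straight-line distance from x=69, y=41:
M1 x=76, y=150: 109.2
M3 x=-88, y=-64: 188.9
M5 x=-193, y=290: 361.4
M0 x=-188, y=-299: 426.2
M2 x=393, y=367: 459.6
M4 x=-275, y=-391: 552.2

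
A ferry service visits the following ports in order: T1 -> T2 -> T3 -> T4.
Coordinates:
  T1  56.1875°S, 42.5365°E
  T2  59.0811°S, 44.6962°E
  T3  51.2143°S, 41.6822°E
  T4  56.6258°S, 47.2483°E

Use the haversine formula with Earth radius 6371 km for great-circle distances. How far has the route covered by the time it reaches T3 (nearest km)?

1242 km

Leg distances:
T1→T2: 346.4 km  (cumulative 346.4 km)
T2→T3: 895.2 km  (cumulative 1241.7 km)
Cumulative distance at T3 ≈ 1242 km.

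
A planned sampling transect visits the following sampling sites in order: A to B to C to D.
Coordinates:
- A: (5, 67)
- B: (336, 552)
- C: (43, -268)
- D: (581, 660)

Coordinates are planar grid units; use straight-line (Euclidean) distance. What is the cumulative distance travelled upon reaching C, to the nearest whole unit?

Leg distances:
A→B: 587.2  (cumulative 587.2)
B→C: 870.8  (cumulative 1458.0)
Cumulative distance at C ≈ 1458.

1458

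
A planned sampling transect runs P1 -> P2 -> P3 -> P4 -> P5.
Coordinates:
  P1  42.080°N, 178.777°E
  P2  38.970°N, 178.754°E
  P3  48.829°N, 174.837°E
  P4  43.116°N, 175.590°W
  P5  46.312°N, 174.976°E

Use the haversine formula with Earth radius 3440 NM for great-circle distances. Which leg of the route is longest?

P2–P3

Leg distances:
P1→P2: 186.7 NM
P2→P3: 615.5 NM
P3→P4: 525.8 NM
P4→P5: 445.5 NM
The longest leg is P2–P3 at 615.5 NM.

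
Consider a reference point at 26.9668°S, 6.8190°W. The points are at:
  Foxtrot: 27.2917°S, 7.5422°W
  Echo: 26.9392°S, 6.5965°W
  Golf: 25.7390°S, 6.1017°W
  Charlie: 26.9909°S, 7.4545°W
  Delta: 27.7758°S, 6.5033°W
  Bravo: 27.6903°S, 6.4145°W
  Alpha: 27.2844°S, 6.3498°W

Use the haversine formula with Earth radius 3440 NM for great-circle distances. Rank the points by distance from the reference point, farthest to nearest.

Golf, Delta, Bravo, Foxtrot, Charlie, Alpha, Echo

Distance from the reference point at 26.9668°S, 6.8190°W to each:
Golf 25.7390°S, 6.1017°W: 83.2 NM
Delta 27.7758°S, 6.5033°W: 51.4 NM
Bravo 27.6903°S, 6.4145°W: 48.5 NM
Foxtrot 27.2917°S, 7.5422°W: 43.3 NM
Charlie 26.9909°S, 7.4545°W: 34.0 NM
Alpha 27.2844°S, 6.3498°W: 31.5 NM
Echo 26.9392°S, 6.5965°W: 12.0 NM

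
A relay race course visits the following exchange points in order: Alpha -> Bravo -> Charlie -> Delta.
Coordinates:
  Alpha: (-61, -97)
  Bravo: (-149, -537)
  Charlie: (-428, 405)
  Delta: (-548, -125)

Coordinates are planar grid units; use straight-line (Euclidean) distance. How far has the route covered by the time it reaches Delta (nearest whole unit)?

1975

Leg distances:
Alpha→Bravo: 448.7  (cumulative 448.7)
Bravo→Charlie: 982.4  (cumulative 1431.2)
Charlie→Delta: 543.4  (cumulative 1974.6)
Cumulative distance at Delta ≈ 1975.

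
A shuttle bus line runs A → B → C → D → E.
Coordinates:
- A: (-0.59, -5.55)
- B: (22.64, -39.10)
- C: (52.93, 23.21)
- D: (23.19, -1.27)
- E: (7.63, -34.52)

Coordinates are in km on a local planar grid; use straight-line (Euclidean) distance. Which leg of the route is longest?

Leg distances:
A→B: 40.8 km
B→C: 69.3 km
C→D: 38.5 km
D→E: 36.7 km
The longest leg is B–C at 69.3 km.

B–C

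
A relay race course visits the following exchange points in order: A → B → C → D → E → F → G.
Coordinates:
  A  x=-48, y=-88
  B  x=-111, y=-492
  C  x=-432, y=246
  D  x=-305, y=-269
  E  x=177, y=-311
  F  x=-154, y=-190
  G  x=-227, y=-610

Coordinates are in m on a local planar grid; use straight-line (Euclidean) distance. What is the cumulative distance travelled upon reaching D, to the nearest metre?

1744 m

Leg distances:
A→B: 408.9 m  (cumulative 408.9 m)
B→C: 804.8 m  (cumulative 1213.7 m)
C→D: 530.4 m  (cumulative 1744.1 m)
Cumulative distance at D ≈ 1744 m.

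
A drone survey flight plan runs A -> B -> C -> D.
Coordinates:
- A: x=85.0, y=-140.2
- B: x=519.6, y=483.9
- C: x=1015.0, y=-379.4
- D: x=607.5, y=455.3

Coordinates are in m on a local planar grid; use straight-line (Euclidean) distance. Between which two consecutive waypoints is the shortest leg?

Leg distances:
A→B: 760.5 m
B→C: 995.3 m
C→D: 928.9 m
The shortest leg is A–B at 760.5 m.

A–B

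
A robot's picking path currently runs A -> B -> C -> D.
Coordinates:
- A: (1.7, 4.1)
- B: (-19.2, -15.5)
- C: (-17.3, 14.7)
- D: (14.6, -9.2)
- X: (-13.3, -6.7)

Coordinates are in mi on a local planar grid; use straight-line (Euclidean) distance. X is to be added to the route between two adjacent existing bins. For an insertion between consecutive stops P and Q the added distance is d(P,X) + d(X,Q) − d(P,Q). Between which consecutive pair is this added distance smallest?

between A and B

Added distance for inserting X between each consecutive pair:
A–B: 0.4 mi
B–C: 2.1 mi
C–D: 9.9 mi
Smallest added distance is 0.4 mi, inserting between A and B.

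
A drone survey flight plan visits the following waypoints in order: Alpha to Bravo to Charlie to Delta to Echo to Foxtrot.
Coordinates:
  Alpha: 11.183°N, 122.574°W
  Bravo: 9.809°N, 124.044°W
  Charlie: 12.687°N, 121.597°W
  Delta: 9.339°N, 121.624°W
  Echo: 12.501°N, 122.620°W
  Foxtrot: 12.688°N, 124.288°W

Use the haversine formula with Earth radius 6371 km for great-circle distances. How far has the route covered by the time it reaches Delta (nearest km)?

Leg distances:
Alpha→Bravo: 221.7 km  (cumulative 221.7 km)
Bravo→Charlie: 416.7 km  (cumulative 638.4 km)
Charlie→Delta: 372.3 km  (cumulative 1010.7 km)
Cumulative distance at Delta ≈ 1011 km.

1011 km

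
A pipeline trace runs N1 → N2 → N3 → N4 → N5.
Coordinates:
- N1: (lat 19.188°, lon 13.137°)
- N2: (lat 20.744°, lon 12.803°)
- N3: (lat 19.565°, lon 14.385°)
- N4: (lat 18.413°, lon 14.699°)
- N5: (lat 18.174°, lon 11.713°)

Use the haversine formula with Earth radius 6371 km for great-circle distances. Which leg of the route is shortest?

N3–N4

Leg distances:
N1→N2: 176.5 km
N2→N3: 210.8 km
N3→N4: 132.3 km
N4→N5: 316.4 km
The shortest leg is N3–N4 at 132.3 km.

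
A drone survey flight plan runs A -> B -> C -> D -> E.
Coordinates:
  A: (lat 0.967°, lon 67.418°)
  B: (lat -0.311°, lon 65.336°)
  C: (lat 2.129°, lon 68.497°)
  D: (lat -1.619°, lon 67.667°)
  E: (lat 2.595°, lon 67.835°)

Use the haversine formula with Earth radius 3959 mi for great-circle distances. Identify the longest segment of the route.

D–E

Leg distances:
A→B: 168.8 mi
B→C: 275.9 mi
C→D: 265.2 mi
D→E: 291.4 mi
The longest leg is D–E at 291.4 mi.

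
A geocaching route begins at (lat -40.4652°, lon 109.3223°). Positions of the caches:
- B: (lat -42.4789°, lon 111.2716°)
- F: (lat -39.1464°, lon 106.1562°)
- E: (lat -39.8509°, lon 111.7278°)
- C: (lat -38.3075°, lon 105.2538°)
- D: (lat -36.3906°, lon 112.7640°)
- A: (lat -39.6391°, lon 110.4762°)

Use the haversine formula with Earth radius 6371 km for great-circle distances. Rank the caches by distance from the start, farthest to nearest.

Computing each great-circle distance from (lat -40.4652°, lon 109.3223°):
D (lat -36.3906°, lon 112.7640°): 543.2 km
C (lat -38.3075°, lon 105.2538°): 424.0 km
F (lat -39.1464°, lon 106.1562°): 307.6 km
B (lat -42.4789°, lon 111.2716°): 276.6 km
E (lat -39.8509°, lon 111.7278°): 215.5 km
A (lat -39.6391°, lon 110.4762°): 134.5 km

D, C, F, B, E, A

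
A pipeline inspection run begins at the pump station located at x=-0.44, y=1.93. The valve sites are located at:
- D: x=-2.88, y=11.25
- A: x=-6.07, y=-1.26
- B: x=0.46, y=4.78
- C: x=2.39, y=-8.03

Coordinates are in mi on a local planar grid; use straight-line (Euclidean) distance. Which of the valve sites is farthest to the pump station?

C

Distance to each, sorted:
C: 10.4 mi
D: 9.6 mi
A: 6.5 mi
B: 3.0 mi
The farthest is C at 10.4 mi.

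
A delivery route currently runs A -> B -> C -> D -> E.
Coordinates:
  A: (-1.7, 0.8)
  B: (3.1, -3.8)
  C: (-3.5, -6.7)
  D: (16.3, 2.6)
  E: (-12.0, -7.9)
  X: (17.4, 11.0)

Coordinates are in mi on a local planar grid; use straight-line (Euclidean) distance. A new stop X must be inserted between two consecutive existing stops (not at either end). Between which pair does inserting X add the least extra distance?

Added distance for inserting X between each consecutive pair:
A–B: 35.6 mi
B–C: 40.8 mi
C–D: 14.0 mi
D–E: 13.2 mi
Smallest added distance is 13.2 mi, inserting between D and E.

between D and E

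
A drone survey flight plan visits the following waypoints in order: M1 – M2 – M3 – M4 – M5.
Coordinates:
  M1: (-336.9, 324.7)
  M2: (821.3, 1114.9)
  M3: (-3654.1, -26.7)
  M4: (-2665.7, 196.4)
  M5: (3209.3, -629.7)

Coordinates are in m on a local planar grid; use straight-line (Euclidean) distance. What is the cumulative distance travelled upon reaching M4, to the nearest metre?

7034 m

Leg distances:
M1→M2: 1402.1 m  (cumulative 1402.1 m)
M2→M3: 4618.7 m  (cumulative 6020.8 m)
M3→M4: 1013.3 m  (cumulative 7034.1 m)
Cumulative distance at M4 ≈ 7034 m.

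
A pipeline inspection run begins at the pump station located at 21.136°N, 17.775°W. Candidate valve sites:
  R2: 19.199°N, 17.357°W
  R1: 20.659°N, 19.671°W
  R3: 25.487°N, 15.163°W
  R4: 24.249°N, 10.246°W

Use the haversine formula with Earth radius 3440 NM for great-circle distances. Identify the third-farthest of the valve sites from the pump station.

R2

Distance to each, sorted:
R4: 456.9 NM
R3: 298.3 NM
R2: 118.7 NM
R1: 110.1 NM
The third-farthest is R2 at 118.7 NM.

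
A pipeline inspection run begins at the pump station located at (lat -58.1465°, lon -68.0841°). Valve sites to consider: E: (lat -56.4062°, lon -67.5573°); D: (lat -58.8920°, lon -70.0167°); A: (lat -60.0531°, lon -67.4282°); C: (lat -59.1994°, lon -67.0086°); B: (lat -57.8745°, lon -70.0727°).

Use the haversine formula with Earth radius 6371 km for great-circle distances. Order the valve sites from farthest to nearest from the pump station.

Distance from the pump station at (lat -58.1465°, lon -68.0841°) to each:
A (lat -60.0531°, lon -67.4282°): 215.3 km
E (lat -56.4062°, lon -67.5573°): 196.1 km
D (lat -58.8920°, lon -70.0167°): 139.5 km
C (lat -59.1994°, lon -67.0086°): 132.6 km
B (lat -57.8745°, lon -70.0727°): 121.0 km

A, E, D, C, B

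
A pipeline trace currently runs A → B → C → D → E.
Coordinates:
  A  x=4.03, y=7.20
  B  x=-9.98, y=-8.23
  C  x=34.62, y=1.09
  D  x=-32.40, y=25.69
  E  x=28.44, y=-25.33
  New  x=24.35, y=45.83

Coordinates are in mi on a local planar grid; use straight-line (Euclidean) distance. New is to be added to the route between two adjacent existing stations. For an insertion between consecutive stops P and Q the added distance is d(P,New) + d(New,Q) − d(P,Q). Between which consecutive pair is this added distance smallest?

Added distance for inserting New between each consecutive pair:
A–B: 86.8 mi
B–C: 64.4 mi
C–D: 34.7 mi
D–E: 52.1 mi
Smallest added distance is 34.7 mi, inserting between C and D.

between C and D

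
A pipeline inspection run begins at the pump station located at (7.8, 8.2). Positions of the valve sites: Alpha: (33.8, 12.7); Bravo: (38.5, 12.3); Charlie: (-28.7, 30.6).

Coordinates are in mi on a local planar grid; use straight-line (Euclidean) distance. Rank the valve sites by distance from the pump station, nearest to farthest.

Distance from the pump station at (7.8, 8.2) to each:
Alpha (33.8, 12.7): 26.4 mi
Bravo (38.5, 12.3): 31.0 mi
Charlie (-28.7, 30.6): 42.8 mi

Alpha, Bravo, Charlie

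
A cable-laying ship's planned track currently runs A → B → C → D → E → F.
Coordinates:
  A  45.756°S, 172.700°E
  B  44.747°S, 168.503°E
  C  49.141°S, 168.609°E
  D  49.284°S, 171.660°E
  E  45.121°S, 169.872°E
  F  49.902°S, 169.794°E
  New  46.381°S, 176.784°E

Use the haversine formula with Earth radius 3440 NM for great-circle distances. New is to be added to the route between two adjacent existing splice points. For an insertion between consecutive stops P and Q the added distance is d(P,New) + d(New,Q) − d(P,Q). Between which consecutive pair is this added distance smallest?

between D and E

Added distance for inserting New between each consecutive pair:
A–B: 348.2 NM
B–C: 466.5 NM
C–D: 519.1 NM
D–E: 309.0 NM
E–F: 362.7 NM
Smallest added distance is 309.0 NM, inserting between D and E.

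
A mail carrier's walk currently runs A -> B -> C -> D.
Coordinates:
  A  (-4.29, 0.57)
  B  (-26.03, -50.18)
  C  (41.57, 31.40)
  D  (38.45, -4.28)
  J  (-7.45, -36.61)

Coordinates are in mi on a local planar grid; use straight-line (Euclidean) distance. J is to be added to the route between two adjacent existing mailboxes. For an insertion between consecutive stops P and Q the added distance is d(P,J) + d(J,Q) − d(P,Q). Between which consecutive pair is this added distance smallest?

between B and C

Added distance for inserting J between each consecutive pair:
A–B: 5.1 mi
B–C: 0.9 mi
C–D: 104.2 mi
Smallest added distance is 0.9 mi, inserting between B and C.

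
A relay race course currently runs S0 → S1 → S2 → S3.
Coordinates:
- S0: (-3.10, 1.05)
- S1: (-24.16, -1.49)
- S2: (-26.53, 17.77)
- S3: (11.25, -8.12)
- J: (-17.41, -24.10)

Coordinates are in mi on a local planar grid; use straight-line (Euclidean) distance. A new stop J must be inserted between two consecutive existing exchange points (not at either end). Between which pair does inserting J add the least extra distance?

Added distance for inserting J between each consecutive pair:
S0–S1: 31.3 mi
S1–S2: 47.0 mi
S2–S3: 29.9 mi
Smallest added distance is 29.9 mi, inserting between S2 and S3.

between S2 and S3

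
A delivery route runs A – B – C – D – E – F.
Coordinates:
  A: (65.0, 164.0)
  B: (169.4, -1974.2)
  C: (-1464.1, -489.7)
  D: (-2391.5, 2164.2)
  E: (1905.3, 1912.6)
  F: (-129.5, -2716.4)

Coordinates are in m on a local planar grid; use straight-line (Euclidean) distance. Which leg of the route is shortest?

Leg distances:
A→B: 2140.7 m
B→C: 2207.3 m
C→D: 2811.3 m
D→E: 4304.2 m
E→F: 5056.5 m
The shortest leg is A–B at 2140.7 m.

A–B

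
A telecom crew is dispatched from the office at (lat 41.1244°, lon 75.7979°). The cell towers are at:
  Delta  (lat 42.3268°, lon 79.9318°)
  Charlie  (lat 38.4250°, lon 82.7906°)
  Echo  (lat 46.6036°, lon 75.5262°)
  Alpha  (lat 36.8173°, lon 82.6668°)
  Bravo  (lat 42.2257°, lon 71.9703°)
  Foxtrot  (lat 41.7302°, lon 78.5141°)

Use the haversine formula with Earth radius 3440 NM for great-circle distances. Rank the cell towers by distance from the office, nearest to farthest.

Computing each great-circle distance from (lat 41.1244°, lon 75.7979°):
Foxtrot (lat 41.7302°, lon 78.5141°): 127.6 NM
Bravo (lat 42.2257°, lon 71.9703°): 183.9 NM
Delta (lat 42.3268°, lon 79.9318°): 198.8 NM
Echo (lat 46.6036°, lon 75.5262°): 329.2 NM
Charlie (lat 38.4250°, lon 82.7906°): 360.9 NM
Alpha (lat 36.8173°, lon 82.6668°): 411.7 NM

Foxtrot, Bravo, Delta, Echo, Charlie, Alpha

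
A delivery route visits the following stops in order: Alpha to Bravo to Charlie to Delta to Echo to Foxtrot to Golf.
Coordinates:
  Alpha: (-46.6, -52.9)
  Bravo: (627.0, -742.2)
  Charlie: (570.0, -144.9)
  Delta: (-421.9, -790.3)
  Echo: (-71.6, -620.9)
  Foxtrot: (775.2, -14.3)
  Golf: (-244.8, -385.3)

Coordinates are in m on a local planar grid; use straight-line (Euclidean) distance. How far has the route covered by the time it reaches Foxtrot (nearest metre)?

4178 m

Leg distances:
Alpha→Bravo: 963.8 m  (cumulative 963.8 m)
Bravo→Charlie: 600.0 m  (cumulative 1563.8 m)
Charlie→Delta: 1183.4 m  (cumulative 2747.2 m)
Delta→Echo: 389.1 m  (cumulative 3136.3 m)
Echo→Foxtrot: 1041.6 m  (cumulative 4177.9 m)
Cumulative distance at Foxtrot ≈ 4178 m.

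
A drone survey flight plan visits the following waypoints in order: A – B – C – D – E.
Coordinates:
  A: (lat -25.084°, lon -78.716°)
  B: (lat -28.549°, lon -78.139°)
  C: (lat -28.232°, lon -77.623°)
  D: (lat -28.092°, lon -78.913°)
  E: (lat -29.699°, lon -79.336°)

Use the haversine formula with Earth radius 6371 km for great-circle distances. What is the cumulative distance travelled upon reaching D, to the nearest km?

Leg distances:
A→B: 389.5 km  (cumulative 389.5 km)
B→C: 61.6 km  (cumulative 451.1 km)
C→D: 127.4 km  (cumulative 578.5 km)
Cumulative distance at D ≈ 578 km.

578 km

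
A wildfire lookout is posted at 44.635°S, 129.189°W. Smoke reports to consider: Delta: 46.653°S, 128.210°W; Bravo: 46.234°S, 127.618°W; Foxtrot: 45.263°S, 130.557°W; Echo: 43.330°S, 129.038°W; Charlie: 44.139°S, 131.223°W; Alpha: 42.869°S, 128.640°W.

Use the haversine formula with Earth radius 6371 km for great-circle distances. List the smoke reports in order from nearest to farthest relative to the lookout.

Distance from the lookout at 44.635°S, 129.189°W to each:
Foxtrot 45.263°S, 130.557°W: 128.3 km
Echo 43.330°S, 129.038°W: 145.6 km
Charlie 44.139°S, 131.223°W: 170.8 km
Alpha 42.869°S, 128.640°W: 201.3 km
Bravo 46.234°S, 127.618°W: 216.0 km
Delta 46.653°S, 128.210°W: 236.9 km

Foxtrot, Echo, Charlie, Alpha, Bravo, Delta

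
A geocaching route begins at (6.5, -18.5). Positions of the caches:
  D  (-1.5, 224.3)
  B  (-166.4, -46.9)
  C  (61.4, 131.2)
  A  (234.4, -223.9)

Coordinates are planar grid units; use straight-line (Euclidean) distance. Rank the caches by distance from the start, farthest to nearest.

Distance from the start at (6.5, -18.5) to each:
A (234.4, -223.9): 306.8
D (-1.5, 224.3): 242.9
B (-166.4, -46.9): 175.2
C (61.4, 131.2): 159.4

A, D, B, C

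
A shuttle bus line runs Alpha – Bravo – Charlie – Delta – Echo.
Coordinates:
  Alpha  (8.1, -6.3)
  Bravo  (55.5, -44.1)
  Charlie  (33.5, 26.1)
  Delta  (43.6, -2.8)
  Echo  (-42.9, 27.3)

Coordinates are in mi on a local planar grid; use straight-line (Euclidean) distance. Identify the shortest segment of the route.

Charlie–Delta

Leg distances:
Alpha→Bravo: 60.6 mi
Bravo→Charlie: 73.6 mi
Charlie→Delta: 30.6 mi
Delta→Echo: 91.6 mi
The shortest leg is Charlie–Delta at 30.6 mi.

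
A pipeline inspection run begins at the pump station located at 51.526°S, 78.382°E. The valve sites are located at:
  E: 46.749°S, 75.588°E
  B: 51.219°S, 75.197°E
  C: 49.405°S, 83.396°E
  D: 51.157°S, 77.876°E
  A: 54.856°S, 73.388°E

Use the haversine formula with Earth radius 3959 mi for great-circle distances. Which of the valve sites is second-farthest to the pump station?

Distances from the pump station (51.526°S, 78.382°E):
E: 353.4 mi
A: 309.2 mi
C: 264.7 mi
B: 139.0 mi
D: 33.6 mi
The second-farthest is A at 309.2 mi.

A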